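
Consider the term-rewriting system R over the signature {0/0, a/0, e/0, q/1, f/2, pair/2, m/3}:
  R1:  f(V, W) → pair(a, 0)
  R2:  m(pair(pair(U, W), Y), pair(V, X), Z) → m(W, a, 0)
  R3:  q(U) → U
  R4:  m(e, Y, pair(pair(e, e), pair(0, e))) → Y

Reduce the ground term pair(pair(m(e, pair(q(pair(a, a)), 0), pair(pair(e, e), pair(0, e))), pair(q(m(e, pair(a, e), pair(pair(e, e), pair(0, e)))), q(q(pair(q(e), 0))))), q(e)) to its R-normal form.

pair(pair(pair(pair(a, a), 0), pair(pair(a, e), pair(e, 0))), e)

1. pair(pair(m(e, pair(q(pair(a, a)), 0), pair(pair(e, e), pair(0, e))), pair(q(m(e, pair(a, e), pair(pair(e, e), pair(0, e)))), q(q(pair(q(e), 0))))), q(e))  →  pair(pair(pair(q(pair(a, a)), 0), pair(q(m(e, pair(a, e), pair(pair(e, e), pair(0, e)))), q(q(pair(q(e), 0))))), q(e))   [R4 at 1.1]
2. pair(pair(pair(q(pair(a, a)), 0), pair(q(m(e, pair(a, e), pair(pair(e, e), pair(0, e)))), q(q(pair(q(e), 0))))), q(e))  →  pair(pair(pair(pair(a, a), 0), pair(q(m(e, pair(a, e), pair(pair(e, e), pair(0, e)))), q(q(pair(q(e), 0))))), q(e))   [R3 at 1.1.1]
3. pair(pair(pair(pair(a, a), 0), pair(q(m(e, pair(a, e), pair(pair(e, e), pair(0, e)))), q(q(pair(q(e), 0))))), q(e))  →  pair(pair(pair(pair(a, a), 0), pair(m(e, pair(a, e), pair(pair(e, e), pair(0, e))), q(q(pair(q(e), 0))))), q(e))   [R3 at 1.2.1]
4. pair(pair(pair(pair(a, a), 0), pair(m(e, pair(a, e), pair(pair(e, e), pair(0, e))), q(q(pair(q(e), 0))))), q(e))  →  pair(pair(pair(pair(a, a), 0), pair(pair(a, e), q(q(pair(q(e), 0))))), q(e))   [R4 at 1.2.1]
5. pair(pair(pair(pair(a, a), 0), pair(pair(a, e), q(q(pair(q(e), 0))))), q(e))  →  pair(pair(pair(pair(a, a), 0), pair(pair(a, e), q(pair(q(e), 0)))), q(e))   [R3 at 1.2.2]
6. pair(pair(pair(pair(a, a), 0), pair(pair(a, e), q(pair(q(e), 0)))), q(e))  →  pair(pair(pair(pair(a, a), 0), pair(pair(a, e), pair(q(e), 0))), q(e))   [R3 at 1.2.2]
7. pair(pair(pair(pair(a, a), 0), pair(pair(a, e), pair(q(e), 0))), q(e))  →  pair(pair(pair(pair(a, a), 0), pair(pair(a, e), pair(e, 0))), q(e))   [R3 at 1.2.2.1]
8. pair(pair(pair(pair(a, a), 0), pair(pair(a, e), pair(e, 0))), q(e))  →  pair(pair(pair(pair(a, a), 0), pair(pair(a, e), pair(e, 0))), e)   [R3 at 2]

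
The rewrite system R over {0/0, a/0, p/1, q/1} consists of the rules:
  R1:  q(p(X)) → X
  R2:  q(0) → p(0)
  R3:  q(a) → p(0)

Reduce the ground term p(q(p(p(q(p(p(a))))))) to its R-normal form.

p(p(p(a)))

1. p(q(p(p(q(p(p(a)))))))  →  p(p(q(p(p(a)))))   [R1 at 1]
2. p(p(q(p(p(a)))))  →  p(p(p(a)))   [R1 at 1.1]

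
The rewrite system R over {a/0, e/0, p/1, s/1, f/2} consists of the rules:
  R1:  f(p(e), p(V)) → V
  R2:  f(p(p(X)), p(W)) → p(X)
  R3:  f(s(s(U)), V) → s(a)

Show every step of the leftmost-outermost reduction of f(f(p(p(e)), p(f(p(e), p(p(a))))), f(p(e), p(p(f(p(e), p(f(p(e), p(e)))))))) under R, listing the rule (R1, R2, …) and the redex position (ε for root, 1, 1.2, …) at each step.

e

1. f(f(p(p(e)), p(f(p(e), p(p(a))))), f(p(e), p(p(f(p(e), p(f(p(e), p(e))))))))  →  f(p(e), f(p(e), p(p(f(p(e), p(f(p(e), p(e))))))))   [R2 at 1]
2. f(p(e), f(p(e), p(p(f(p(e), p(f(p(e), p(e))))))))  →  f(p(e), p(f(p(e), p(f(p(e), p(e))))))   [R1 at 2]
3. f(p(e), p(f(p(e), p(f(p(e), p(e))))))  →  f(p(e), p(f(p(e), p(e))))   [R1 at ε]
4. f(p(e), p(f(p(e), p(e))))  →  f(p(e), p(e))   [R1 at ε]
5. f(p(e), p(e))  →  e   [R1 at ε]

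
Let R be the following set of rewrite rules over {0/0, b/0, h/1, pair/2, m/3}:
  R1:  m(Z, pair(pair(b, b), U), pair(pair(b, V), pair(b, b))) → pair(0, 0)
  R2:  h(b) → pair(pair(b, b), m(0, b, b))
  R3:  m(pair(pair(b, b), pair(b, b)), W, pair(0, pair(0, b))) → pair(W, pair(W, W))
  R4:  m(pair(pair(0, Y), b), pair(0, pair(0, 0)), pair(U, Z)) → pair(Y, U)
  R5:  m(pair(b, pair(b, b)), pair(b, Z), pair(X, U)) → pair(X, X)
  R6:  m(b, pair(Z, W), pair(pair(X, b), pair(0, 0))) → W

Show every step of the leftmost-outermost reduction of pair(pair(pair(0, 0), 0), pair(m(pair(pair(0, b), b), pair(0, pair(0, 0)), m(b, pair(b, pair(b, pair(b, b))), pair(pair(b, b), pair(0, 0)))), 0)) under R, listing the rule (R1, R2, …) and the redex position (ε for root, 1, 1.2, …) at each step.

pair(pair(pair(0, 0), 0), pair(pair(b, b), 0))

1. pair(pair(pair(0, 0), 0), pair(m(pair(pair(0, b), b), pair(0, pair(0, 0)), m(b, pair(b, pair(b, pair(b, b))), pair(pair(b, b), pair(0, 0)))), 0))  →  pair(pair(pair(0, 0), 0), pair(m(pair(pair(0, b), b), pair(0, pair(0, 0)), pair(b, pair(b, b))), 0))   [R6 at 2.1.3]
2. pair(pair(pair(0, 0), 0), pair(m(pair(pair(0, b), b), pair(0, pair(0, 0)), pair(b, pair(b, b))), 0))  →  pair(pair(pair(0, 0), 0), pair(pair(b, b), 0))   [R4 at 2.1]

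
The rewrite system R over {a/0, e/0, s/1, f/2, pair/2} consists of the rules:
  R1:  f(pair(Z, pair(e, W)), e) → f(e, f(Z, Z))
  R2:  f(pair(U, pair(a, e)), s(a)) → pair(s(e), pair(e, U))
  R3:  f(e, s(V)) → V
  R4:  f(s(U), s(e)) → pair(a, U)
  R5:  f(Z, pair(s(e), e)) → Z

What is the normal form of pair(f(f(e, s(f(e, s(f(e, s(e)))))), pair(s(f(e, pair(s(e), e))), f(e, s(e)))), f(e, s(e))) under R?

pair(e, e)

1. pair(f(f(e, s(f(e, s(f(e, s(e)))))), pair(s(f(e, pair(s(e), e))), f(e, s(e)))), f(e, s(e)))  →  pair(f(f(e, s(f(e, s(e)))), pair(s(f(e, pair(s(e), e))), f(e, s(e)))), f(e, s(e)))   [R3 at 1.1]
2. pair(f(f(e, s(f(e, s(e)))), pair(s(f(e, pair(s(e), e))), f(e, s(e)))), f(e, s(e)))  →  pair(f(f(e, s(e)), pair(s(f(e, pair(s(e), e))), f(e, s(e)))), f(e, s(e)))   [R3 at 1.1]
3. pair(f(f(e, s(e)), pair(s(f(e, pair(s(e), e))), f(e, s(e)))), f(e, s(e)))  →  pair(f(e, pair(s(f(e, pair(s(e), e))), f(e, s(e)))), f(e, s(e)))   [R3 at 1.1]
4. pair(f(e, pair(s(f(e, pair(s(e), e))), f(e, s(e)))), f(e, s(e)))  →  pair(f(e, pair(s(e), f(e, s(e)))), f(e, s(e)))   [R5 at 1.2.1.1]
5. pair(f(e, pair(s(e), f(e, s(e)))), f(e, s(e)))  →  pair(f(e, pair(s(e), e)), f(e, s(e)))   [R3 at 1.2.2]
6. pair(f(e, pair(s(e), e)), f(e, s(e)))  →  pair(e, f(e, s(e)))   [R5 at 1]
7. pair(e, f(e, s(e)))  →  pair(e, e)   [R3 at 2]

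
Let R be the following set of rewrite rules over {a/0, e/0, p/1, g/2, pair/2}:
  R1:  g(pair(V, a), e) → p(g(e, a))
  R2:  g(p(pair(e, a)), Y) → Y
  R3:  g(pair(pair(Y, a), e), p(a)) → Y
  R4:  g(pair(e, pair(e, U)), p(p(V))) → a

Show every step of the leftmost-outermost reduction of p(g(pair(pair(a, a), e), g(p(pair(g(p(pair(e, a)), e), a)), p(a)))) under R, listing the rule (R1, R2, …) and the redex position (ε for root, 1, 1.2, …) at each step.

p(a)

1. p(g(pair(pair(a, a), e), g(p(pair(g(p(pair(e, a)), e), a)), p(a))))  →  p(g(pair(pair(a, a), e), g(p(pair(e, a)), p(a))))   [R2 at 1.2.1.1.1]
2. p(g(pair(pair(a, a), e), g(p(pair(e, a)), p(a))))  →  p(g(pair(pair(a, a), e), p(a)))   [R2 at 1.2]
3. p(g(pair(pair(a, a), e), p(a)))  →  p(a)   [R3 at 1]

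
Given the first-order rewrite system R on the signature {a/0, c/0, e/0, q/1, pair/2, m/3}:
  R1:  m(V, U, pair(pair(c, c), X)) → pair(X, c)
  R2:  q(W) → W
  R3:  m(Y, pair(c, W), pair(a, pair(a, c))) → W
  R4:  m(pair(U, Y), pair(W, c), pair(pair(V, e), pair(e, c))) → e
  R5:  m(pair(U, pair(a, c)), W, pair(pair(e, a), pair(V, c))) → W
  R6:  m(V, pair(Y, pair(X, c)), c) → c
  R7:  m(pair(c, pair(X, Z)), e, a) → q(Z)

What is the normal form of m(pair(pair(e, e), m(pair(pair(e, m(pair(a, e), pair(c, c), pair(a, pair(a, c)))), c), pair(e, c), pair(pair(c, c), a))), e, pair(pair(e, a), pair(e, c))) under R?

e

1. m(pair(pair(e, e), m(pair(pair(e, m(pair(a, e), pair(c, c), pair(a, pair(a, c)))), c), pair(e, c), pair(pair(c, c), a))), e, pair(pair(e, a), pair(e, c)))  →  m(pair(pair(e, e), pair(a, c)), e, pair(pair(e, a), pair(e, c)))   [R1 at 1.2]
2. m(pair(pair(e, e), pair(a, c)), e, pair(pair(e, a), pair(e, c)))  →  e   [R5 at ε]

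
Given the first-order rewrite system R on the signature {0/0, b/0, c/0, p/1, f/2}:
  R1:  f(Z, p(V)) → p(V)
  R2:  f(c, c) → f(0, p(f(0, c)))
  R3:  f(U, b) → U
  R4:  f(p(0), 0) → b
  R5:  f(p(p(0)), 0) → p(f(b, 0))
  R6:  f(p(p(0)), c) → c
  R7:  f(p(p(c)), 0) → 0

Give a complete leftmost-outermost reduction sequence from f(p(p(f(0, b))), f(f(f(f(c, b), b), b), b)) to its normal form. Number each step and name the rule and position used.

1. f(p(p(f(0, b))), f(f(f(f(c, b), b), b), b))  →  f(p(p(0)), f(f(f(f(c, b), b), b), b))   [R3 at 1.1.1]
2. f(p(p(0)), f(f(f(f(c, b), b), b), b))  →  f(p(p(0)), f(f(f(c, b), b), b))   [R3 at 2]
3. f(p(p(0)), f(f(f(c, b), b), b))  →  f(p(p(0)), f(f(c, b), b))   [R3 at 2]
4. f(p(p(0)), f(f(c, b), b))  →  f(p(p(0)), f(c, b))   [R3 at 2]
5. f(p(p(0)), f(c, b))  →  f(p(p(0)), c)   [R3 at 2]
6. f(p(p(0)), c)  →  c   [R6 at ε]

c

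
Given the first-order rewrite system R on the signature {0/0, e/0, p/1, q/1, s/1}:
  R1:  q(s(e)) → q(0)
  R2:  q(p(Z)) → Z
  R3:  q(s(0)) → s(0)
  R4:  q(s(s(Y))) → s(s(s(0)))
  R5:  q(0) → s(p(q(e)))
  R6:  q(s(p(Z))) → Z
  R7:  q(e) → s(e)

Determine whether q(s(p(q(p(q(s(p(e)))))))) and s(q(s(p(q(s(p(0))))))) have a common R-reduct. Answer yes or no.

no — NF(t₁) = e, NF(t₂) = s(0)

Reduce t₁ = q(s(p(q(p(q(s(p(e)))))))):
1. q(s(p(q(p(q(s(p(e))))))))  →  q(p(q(s(p(e)))))   [R6 at ε]
2. q(p(q(s(p(e)))))  →  q(s(p(e)))   [R2 at ε]
3. q(s(p(e)))  →  e   [R6 at ε]

Reduce t₂ = s(q(s(p(q(s(p(0))))))):
1. s(q(s(p(q(s(p(0)))))))  →  s(q(s(p(0))))   [R6 at 1]
2. s(q(s(p(0))))  →  s(0)   [R6 at 1]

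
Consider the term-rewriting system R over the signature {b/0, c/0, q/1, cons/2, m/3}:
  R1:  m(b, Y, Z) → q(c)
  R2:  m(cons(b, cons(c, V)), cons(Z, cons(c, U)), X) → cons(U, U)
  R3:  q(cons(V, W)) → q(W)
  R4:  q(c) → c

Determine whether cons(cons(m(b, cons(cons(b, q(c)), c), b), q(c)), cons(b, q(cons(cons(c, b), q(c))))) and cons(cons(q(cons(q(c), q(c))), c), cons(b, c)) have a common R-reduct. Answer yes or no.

yes — NF(t₁) = cons(cons(c, c), cons(b, c)), NF(t₂) = cons(cons(c, c), cons(b, c))

Reduce t₁ = cons(cons(m(b, cons(cons(b, q(c)), c), b), q(c)), cons(b, q(cons(cons(c, b), q(c))))):
1. cons(cons(m(b, cons(cons(b, q(c)), c), b), q(c)), cons(b, q(cons(cons(c, b), q(c)))))  →  cons(cons(q(c), q(c)), cons(b, q(cons(cons(c, b), q(c)))))   [R1 at 1.1]
2. cons(cons(q(c), q(c)), cons(b, q(cons(cons(c, b), q(c)))))  →  cons(cons(c, q(c)), cons(b, q(cons(cons(c, b), q(c)))))   [R4 at 1.1]
3. cons(cons(c, q(c)), cons(b, q(cons(cons(c, b), q(c)))))  →  cons(cons(c, c), cons(b, q(cons(cons(c, b), q(c)))))   [R4 at 1.2]
4. cons(cons(c, c), cons(b, q(cons(cons(c, b), q(c)))))  →  cons(cons(c, c), cons(b, q(q(c))))   [R3 at 2.2]
5. cons(cons(c, c), cons(b, q(q(c))))  →  cons(cons(c, c), cons(b, q(c)))   [R4 at 2.2.1]
6. cons(cons(c, c), cons(b, q(c)))  →  cons(cons(c, c), cons(b, c))   [R4 at 2.2]

Reduce t₂ = cons(cons(q(cons(q(c), q(c))), c), cons(b, c)):
1. cons(cons(q(cons(q(c), q(c))), c), cons(b, c))  →  cons(cons(q(q(c)), c), cons(b, c))   [R3 at 1.1]
2. cons(cons(q(q(c)), c), cons(b, c))  →  cons(cons(q(c), c), cons(b, c))   [R4 at 1.1.1]
3. cons(cons(q(c), c), cons(b, c))  →  cons(cons(c, c), cons(b, c))   [R4 at 1.1]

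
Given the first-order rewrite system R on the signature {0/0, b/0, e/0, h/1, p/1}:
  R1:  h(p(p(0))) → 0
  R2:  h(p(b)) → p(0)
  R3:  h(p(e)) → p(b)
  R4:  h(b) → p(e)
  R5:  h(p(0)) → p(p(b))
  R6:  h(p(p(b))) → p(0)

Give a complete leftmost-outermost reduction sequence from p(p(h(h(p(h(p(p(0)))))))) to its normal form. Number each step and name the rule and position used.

p(p(p(0)))

1. p(p(h(h(p(h(p(p(0))))))))  →  p(p(h(h(p(0)))))   [R1 at 1.1.1.1.1]
2. p(p(h(h(p(0)))))  →  p(p(h(p(p(b)))))   [R5 at 1.1.1]
3. p(p(h(p(p(b)))))  →  p(p(p(0)))   [R6 at 1.1]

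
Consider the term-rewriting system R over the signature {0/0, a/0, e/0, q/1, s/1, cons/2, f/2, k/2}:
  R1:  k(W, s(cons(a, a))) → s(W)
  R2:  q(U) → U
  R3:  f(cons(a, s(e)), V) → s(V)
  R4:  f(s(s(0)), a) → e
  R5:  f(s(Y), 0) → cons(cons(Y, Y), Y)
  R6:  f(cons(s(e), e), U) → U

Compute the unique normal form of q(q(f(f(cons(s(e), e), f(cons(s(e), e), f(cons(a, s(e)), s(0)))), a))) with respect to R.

e

1. q(q(f(f(cons(s(e), e), f(cons(s(e), e), f(cons(a, s(e)), s(0)))), a)))  →  q(f(f(cons(s(e), e), f(cons(s(e), e), f(cons(a, s(e)), s(0)))), a))   [R2 at ε]
2. q(f(f(cons(s(e), e), f(cons(s(e), e), f(cons(a, s(e)), s(0)))), a))  →  f(f(cons(s(e), e), f(cons(s(e), e), f(cons(a, s(e)), s(0)))), a)   [R2 at ε]
3. f(f(cons(s(e), e), f(cons(s(e), e), f(cons(a, s(e)), s(0)))), a)  →  f(f(cons(s(e), e), f(cons(a, s(e)), s(0))), a)   [R6 at 1]
4. f(f(cons(s(e), e), f(cons(a, s(e)), s(0))), a)  →  f(f(cons(a, s(e)), s(0)), a)   [R6 at 1]
5. f(f(cons(a, s(e)), s(0)), a)  →  f(s(s(0)), a)   [R3 at 1]
6. f(s(s(0)), a)  →  e   [R4 at ε]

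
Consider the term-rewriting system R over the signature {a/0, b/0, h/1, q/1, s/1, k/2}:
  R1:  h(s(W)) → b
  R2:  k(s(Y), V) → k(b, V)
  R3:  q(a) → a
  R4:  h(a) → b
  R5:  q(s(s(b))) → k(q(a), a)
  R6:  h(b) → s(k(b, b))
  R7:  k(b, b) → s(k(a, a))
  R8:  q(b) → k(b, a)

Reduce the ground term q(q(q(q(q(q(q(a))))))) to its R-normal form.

1. q(q(q(q(q(q(q(a)))))))  →  q(q(q(q(q(q(a))))))   [R3 at 1.1.1.1.1.1]
2. q(q(q(q(q(q(a))))))  →  q(q(q(q(q(a)))))   [R3 at 1.1.1.1.1]
3. q(q(q(q(q(a)))))  →  q(q(q(q(a))))   [R3 at 1.1.1.1]
4. q(q(q(q(a))))  →  q(q(q(a)))   [R3 at 1.1.1]
5. q(q(q(a)))  →  q(q(a))   [R3 at 1.1]
6. q(q(a))  →  q(a)   [R3 at 1]
7. q(a)  →  a   [R3 at ε]

a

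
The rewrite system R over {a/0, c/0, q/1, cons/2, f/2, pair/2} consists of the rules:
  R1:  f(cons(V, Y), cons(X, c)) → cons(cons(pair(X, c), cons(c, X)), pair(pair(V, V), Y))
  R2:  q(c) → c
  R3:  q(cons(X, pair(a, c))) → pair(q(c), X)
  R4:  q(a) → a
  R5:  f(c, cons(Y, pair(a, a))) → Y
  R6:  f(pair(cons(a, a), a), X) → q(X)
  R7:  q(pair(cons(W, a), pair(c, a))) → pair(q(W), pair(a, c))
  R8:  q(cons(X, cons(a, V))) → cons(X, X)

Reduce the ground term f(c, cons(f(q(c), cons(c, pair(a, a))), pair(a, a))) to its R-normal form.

1. f(c, cons(f(q(c), cons(c, pair(a, a))), pair(a, a)))  →  f(q(c), cons(c, pair(a, a)))   [R5 at ε]
2. f(q(c), cons(c, pair(a, a)))  →  f(c, cons(c, pair(a, a)))   [R2 at 1]
3. f(c, cons(c, pair(a, a)))  →  c   [R5 at ε]

c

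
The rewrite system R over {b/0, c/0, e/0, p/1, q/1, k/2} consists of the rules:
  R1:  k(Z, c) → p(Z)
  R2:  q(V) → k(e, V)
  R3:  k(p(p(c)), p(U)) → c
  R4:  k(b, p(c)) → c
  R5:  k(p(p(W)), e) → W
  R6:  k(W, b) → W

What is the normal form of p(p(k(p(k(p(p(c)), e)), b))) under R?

p(p(p(c)))

1. p(p(k(p(k(p(p(c)), e)), b)))  →  p(p(p(k(p(p(c)), e))))   [R6 at 1.1]
2. p(p(p(k(p(p(c)), e))))  →  p(p(p(c)))   [R5 at 1.1.1]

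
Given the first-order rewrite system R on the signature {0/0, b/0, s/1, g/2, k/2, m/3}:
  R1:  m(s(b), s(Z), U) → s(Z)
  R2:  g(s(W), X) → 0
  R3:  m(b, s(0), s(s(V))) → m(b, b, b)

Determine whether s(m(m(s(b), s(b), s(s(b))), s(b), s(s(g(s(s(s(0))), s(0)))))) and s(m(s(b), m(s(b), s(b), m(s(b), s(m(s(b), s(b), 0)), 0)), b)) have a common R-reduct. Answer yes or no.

yes — NF(t₁) = s(s(b)), NF(t₂) = s(s(b))

Reduce t₁ = s(m(m(s(b), s(b), s(s(b))), s(b), s(s(g(s(s(s(0))), s(0)))))):
1. s(m(m(s(b), s(b), s(s(b))), s(b), s(s(g(s(s(s(0))), s(0))))))  →  s(m(s(b), s(b), s(s(g(s(s(s(0))), s(0))))))   [R1 at 1.1]
2. s(m(s(b), s(b), s(s(g(s(s(s(0))), s(0))))))  →  s(s(b))   [R1 at 1]

Reduce t₂ = s(m(s(b), m(s(b), s(b), m(s(b), s(m(s(b), s(b), 0)), 0)), b)):
1. s(m(s(b), m(s(b), s(b), m(s(b), s(m(s(b), s(b), 0)), 0)), b))  →  s(m(s(b), s(b), b))   [R1 at 1.2]
2. s(m(s(b), s(b), b))  →  s(s(b))   [R1 at 1]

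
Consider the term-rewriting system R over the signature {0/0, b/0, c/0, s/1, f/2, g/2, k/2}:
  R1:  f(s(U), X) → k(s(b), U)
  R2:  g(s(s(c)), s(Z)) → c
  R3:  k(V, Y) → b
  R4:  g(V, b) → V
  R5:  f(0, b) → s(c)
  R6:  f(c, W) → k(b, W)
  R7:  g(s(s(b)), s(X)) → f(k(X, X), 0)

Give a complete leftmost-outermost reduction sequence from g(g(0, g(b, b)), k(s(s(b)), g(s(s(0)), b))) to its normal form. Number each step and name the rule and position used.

0

1. g(g(0, g(b, b)), k(s(s(b)), g(s(s(0)), b)))  →  g(g(0, b), k(s(s(b)), g(s(s(0)), b)))   [R4 at 1.2]
2. g(g(0, b), k(s(s(b)), g(s(s(0)), b)))  →  g(0, k(s(s(b)), g(s(s(0)), b)))   [R4 at 1]
3. g(0, k(s(s(b)), g(s(s(0)), b)))  →  g(0, b)   [R3 at 2]
4. g(0, b)  →  0   [R4 at ε]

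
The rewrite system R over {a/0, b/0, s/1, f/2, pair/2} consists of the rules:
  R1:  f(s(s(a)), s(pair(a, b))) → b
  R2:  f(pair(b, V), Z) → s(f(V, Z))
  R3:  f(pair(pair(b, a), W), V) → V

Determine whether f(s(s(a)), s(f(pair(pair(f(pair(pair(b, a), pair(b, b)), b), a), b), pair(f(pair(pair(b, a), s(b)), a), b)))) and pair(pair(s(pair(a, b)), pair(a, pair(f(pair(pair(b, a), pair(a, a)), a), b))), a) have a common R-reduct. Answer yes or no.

Reduce t₁ = f(s(s(a)), s(f(pair(pair(f(pair(pair(b, a), pair(b, b)), b), a), b), pair(f(pair(pair(b, a), s(b)), a), b)))):
1. f(s(s(a)), s(f(pair(pair(f(pair(pair(b, a), pair(b, b)), b), a), b), pair(f(pair(pair(b, a), s(b)), a), b))))  →  f(s(s(a)), s(f(pair(pair(b, a), b), pair(f(pair(pair(b, a), s(b)), a), b))))   [R3 at 2.1.1.1.1]
2. f(s(s(a)), s(f(pair(pair(b, a), b), pair(f(pair(pair(b, a), s(b)), a), b))))  →  f(s(s(a)), s(pair(f(pair(pair(b, a), s(b)), a), b)))   [R3 at 2.1]
3. f(s(s(a)), s(pair(f(pair(pair(b, a), s(b)), a), b)))  →  f(s(s(a)), s(pair(a, b)))   [R3 at 2.1.1]
4. f(s(s(a)), s(pair(a, b)))  →  b   [R1 at ε]

Reduce t₂ = pair(pair(s(pair(a, b)), pair(a, pair(f(pair(pair(b, a), pair(a, a)), a), b))), a):
1. pair(pair(s(pair(a, b)), pair(a, pair(f(pair(pair(b, a), pair(a, a)), a), b))), a)  →  pair(pair(s(pair(a, b)), pair(a, pair(a, b))), a)   [R3 at 1.2.2.1]

no — NF(t₁) = b, NF(t₂) = pair(pair(s(pair(a, b)), pair(a, pair(a, b))), a)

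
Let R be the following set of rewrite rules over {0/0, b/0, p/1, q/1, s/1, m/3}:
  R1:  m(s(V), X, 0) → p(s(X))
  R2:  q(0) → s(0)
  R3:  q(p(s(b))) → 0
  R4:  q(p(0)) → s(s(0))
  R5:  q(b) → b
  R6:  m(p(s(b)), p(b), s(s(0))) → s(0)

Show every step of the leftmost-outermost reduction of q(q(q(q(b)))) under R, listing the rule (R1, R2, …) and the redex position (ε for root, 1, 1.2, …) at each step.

b

1. q(q(q(q(b))))  →  q(q(q(b)))   [R5 at 1.1.1]
2. q(q(q(b)))  →  q(q(b))   [R5 at 1.1]
3. q(q(b))  →  q(b)   [R5 at 1]
4. q(b)  →  b   [R5 at ε]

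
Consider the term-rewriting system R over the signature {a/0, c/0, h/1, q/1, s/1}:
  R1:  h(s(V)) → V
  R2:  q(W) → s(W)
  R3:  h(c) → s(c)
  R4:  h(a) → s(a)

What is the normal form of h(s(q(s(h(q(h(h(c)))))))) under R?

s(s(c))

1. h(s(q(s(h(q(h(h(c))))))))  →  q(s(h(q(h(h(c))))))   [R1 at ε]
2. q(s(h(q(h(h(c))))))  →  s(s(h(q(h(h(c))))))   [R2 at ε]
3. s(s(h(q(h(h(c))))))  →  s(s(h(s(h(h(c))))))   [R2 at 1.1.1]
4. s(s(h(s(h(h(c))))))  →  s(s(h(h(c))))   [R1 at 1.1]
5. s(s(h(h(c))))  →  s(s(h(s(c))))   [R3 at 1.1.1]
6. s(s(h(s(c))))  →  s(s(c))   [R1 at 1.1]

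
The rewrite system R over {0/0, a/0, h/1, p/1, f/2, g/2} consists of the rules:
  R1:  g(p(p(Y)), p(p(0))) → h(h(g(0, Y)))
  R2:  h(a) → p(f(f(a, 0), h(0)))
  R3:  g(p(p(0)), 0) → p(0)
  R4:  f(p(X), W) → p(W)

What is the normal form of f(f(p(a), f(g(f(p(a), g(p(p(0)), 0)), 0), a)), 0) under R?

1. f(f(p(a), f(g(f(p(a), g(p(p(0)), 0)), 0), a)), 0)  →  f(p(f(g(f(p(a), g(p(p(0)), 0)), 0), a)), 0)   [R4 at 1]
2. f(p(f(g(f(p(a), g(p(p(0)), 0)), 0), a)), 0)  →  p(0)   [R4 at ε]

p(0)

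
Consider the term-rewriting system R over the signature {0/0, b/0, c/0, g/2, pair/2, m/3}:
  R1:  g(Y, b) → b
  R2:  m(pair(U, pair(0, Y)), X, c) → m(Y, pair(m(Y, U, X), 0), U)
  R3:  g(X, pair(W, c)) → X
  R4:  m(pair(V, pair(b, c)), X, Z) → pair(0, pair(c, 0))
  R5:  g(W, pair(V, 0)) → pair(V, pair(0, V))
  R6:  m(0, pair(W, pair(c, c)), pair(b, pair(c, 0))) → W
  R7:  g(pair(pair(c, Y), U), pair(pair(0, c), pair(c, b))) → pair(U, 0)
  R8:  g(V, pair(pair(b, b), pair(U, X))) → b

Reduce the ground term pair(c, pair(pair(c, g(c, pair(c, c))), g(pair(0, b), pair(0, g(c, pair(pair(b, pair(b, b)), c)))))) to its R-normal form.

pair(c, pair(pair(c, c), pair(0, b)))

1. pair(c, pair(pair(c, g(c, pair(c, c))), g(pair(0, b), pair(0, g(c, pair(pair(b, pair(b, b)), c))))))  →  pair(c, pair(pair(c, c), g(pair(0, b), pair(0, g(c, pair(pair(b, pair(b, b)), c))))))   [R3 at 2.1.2]
2. pair(c, pair(pair(c, c), g(pair(0, b), pair(0, g(c, pair(pair(b, pair(b, b)), c))))))  →  pair(c, pair(pair(c, c), g(pair(0, b), pair(0, c))))   [R3 at 2.2.2.2]
3. pair(c, pair(pair(c, c), g(pair(0, b), pair(0, c))))  →  pair(c, pair(pair(c, c), pair(0, b)))   [R3 at 2.2]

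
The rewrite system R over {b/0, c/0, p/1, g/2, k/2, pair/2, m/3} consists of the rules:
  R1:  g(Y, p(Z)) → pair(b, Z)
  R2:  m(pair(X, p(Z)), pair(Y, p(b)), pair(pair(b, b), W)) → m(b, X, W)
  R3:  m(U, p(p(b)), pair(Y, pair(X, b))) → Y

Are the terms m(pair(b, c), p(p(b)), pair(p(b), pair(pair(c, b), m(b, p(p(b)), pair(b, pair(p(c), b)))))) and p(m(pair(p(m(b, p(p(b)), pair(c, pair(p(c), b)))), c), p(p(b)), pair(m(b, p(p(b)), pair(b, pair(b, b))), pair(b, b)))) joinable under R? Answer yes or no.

yes — NF(t₁) = p(b), NF(t₂) = p(b)

Reduce t₁ = m(pair(b, c), p(p(b)), pair(p(b), pair(pair(c, b), m(b, p(p(b)), pair(b, pair(p(c), b)))))):
1. m(pair(b, c), p(p(b)), pair(p(b), pair(pair(c, b), m(b, p(p(b)), pair(b, pair(p(c), b))))))  →  m(pair(b, c), p(p(b)), pair(p(b), pair(pair(c, b), b)))   [R3 at 3.2.2]
2. m(pair(b, c), p(p(b)), pair(p(b), pair(pair(c, b), b)))  →  p(b)   [R3 at ε]

Reduce t₂ = p(m(pair(p(m(b, p(p(b)), pair(c, pair(p(c), b)))), c), p(p(b)), pair(m(b, p(p(b)), pair(b, pair(b, b))), pair(b, b)))):
1. p(m(pair(p(m(b, p(p(b)), pair(c, pair(p(c), b)))), c), p(p(b)), pair(m(b, p(p(b)), pair(b, pair(b, b))), pair(b, b))))  →  p(m(b, p(p(b)), pair(b, pair(b, b))))   [R3 at 1]
2. p(m(b, p(p(b)), pair(b, pair(b, b))))  →  p(b)   [R3 at 1]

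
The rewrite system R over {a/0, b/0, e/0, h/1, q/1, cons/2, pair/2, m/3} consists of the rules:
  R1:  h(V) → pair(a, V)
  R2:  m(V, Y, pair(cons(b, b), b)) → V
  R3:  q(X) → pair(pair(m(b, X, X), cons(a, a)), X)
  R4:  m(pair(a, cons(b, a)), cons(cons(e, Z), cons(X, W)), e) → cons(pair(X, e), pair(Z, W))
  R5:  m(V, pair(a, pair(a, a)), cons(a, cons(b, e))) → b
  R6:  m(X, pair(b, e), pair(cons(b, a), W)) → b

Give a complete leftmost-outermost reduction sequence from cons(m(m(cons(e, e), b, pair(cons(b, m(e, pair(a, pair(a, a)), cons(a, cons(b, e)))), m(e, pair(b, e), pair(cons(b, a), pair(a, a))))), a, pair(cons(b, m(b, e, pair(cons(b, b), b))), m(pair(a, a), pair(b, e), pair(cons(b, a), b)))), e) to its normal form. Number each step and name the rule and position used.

1. cons(m(m(cons(e, e), b, pair(cons(b, m(e, pair(a, pair(a, a)), cons(a, cons(b, e)))), m(e, pair(b, e), pair(cons(b, a), pair(a, a))))), a, pair(cons(b, m(b, e, pair(cons(b, b), b))), m(pair(a, a), pair(b, e), pair(cons(b, a), b)))), e)  →  cons(m(m(cons(e, e), b, pair(cons(b, b), m(e, pair(b, e), pair(cons(b, a), pair(a, a))))), a, pair(cons(b, m(b, e, pair(cons(b, b), b))), m(pair(a, a), pair(b, e), pair(cons(b, a), b)))), e)   [R5 at 1.1.3.1.2]
2. cons(m(m(cons(e, e), b, pair(cons(b, b), m(e, pair(b, e), pair(cons(b, a), pair(a, a))))), a, pair(cons(b, m(b, e, pair(cons(b, b), b))), m(pair(a, a), pair(b, e), pair(cons(b, a), b)))), e)  →  cons(m(m(cons(e, e), b, pair(cons(b, b), b)), a, pair(cons(b, m(b, e, pair(cons(b, b), b))), m(pair(a, a), pair(b, e), pair(cons(b, a), b)))), e)   [R6 at 1.1.3.2]
3. cons(m(m(cons(e, e), b, pair(cons(b, b), b)), a, pair(cons(b, m(b, e, pair(cons(b, b), b))), m(pair(a, a), pair(b, e), pair(cons(b, a), b)))), e)  →  cons(m(cons(e, e), a, pair(cons(b, m(b, e, pair(cons(b, b), b))), m(pair(a, a), pair(b, e), pair(cons(b, a), b)))), e)   [R2 at 1.1]
4. cons(m(cons(e, e), a, pair(cons(b, m(b, e, pair(cons(b, b), b))), m(pair(a, a), pair(b, e), pair(cons(b, a), b)))), e)  →  cons(m(cons(e, e), a, pair(cons(b, b), m(pair(a, a), pair(b, e), pair(cons(b, a), b)))), e)   [R2 at 1.3.1.2]
5. cons(m(cons(e, e), a, pair(cons(b, b), m(pair(a, a), pair(b, e), pair(cons(b, a), b)))), e)  →  cons(m(cons(e, e), a, pair(cons(b, b), b)), e)   [R6 at 1.3.2]
6. cons(m(cons(e, e), a, pair(cons(b, b), b)), e)  →  cons(cons(e, e), e)   [R2 at 1]

cons(cons(e, e), e)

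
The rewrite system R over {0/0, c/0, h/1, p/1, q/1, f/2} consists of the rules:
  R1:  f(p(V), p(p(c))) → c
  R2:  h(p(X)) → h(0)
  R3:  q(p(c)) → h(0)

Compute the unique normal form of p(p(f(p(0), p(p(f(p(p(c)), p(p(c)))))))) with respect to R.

p(p(c))

1. p(p(f(p(0), p(p(f(p(p(c)), p(p(c))))))))  →  p(p(f(p(0), p(p(c)))))   [R1 at 1.1.2.1.1]
2. p(p(f(p(0), p(p(c)))))  →  p(p(c))   [R1 at 1.1]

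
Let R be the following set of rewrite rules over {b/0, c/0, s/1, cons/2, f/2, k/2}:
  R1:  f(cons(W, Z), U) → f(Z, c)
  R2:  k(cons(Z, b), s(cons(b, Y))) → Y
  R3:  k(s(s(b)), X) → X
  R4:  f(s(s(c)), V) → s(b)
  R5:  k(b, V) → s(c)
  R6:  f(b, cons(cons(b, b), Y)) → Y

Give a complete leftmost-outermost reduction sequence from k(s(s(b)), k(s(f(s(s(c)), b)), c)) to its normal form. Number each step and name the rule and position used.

c

1. k(s(s(b)), k(s(f(s(s(c)), b)), c))  →  k(s(f(s(s(c)), b)), c)   [R3 at ε]
2. k(s(f(s(s(c)), b)), c)  →  k(s(s(b)), c)   [R4 at 1.1]
3. k(s(s(b)), c)  →  c   [R3 at ε]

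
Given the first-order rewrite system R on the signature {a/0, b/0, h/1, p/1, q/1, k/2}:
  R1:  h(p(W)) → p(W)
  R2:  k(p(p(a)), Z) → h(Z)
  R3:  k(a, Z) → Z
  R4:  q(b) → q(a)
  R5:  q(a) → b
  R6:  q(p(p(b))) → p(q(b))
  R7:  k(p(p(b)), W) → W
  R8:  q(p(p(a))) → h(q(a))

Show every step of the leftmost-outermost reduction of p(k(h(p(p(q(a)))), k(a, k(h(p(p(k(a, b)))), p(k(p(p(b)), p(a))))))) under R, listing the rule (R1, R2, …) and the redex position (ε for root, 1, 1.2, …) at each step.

p(p(p(a)))

1. p(k(h(p(p(q(a)))), k(a, k(h(p(p(k(a, b)))), p(k(p(p(b)), p(a)))))))  →  p(k(p(p(q(a))), k(a, k(h(p(p(k(a, b)))), p(k(p(p(b)), p(a)))))))   [R1 at 1.1]
2. p(k(p(p(q(a))), k(a, k(h(p(p(k(a, b)))), p(k(p(p(b)), p(a)))))))  →  p(k(p(p(b)), k(a, k(h(p(p(k(a, b)))), p(k(p(p(b)), p(a)))))))   [R5 at 1.1.1.1]
3. p(k(p(p(b)), k(a, k(h(p(p(k(a, b)))), p(k(p(p(b)), p(a)))))))  →  p(k(a, k(h(p(p(k(a, b)))), p(k(p(p(b)), p(a))))))   [R7 at 1]
4. p(k(a, k(h(p(p(k(a, b)))), p(k(p(p(b)), p(a))))))  →  p(k(h(p(p(k(a, b)))), p(k(p(p(b)), p(a)))))   [R3 at 1]
5. p(k(h(p(p(k(a, b)))), p(k(p(p(b)), p(a)))))  →  p(k(p(p(k(a, b))), p(k(p(p(b)), p(a)))))   [R1 at 1.1]
6. p(k(p(p(k(a, b))), p(k(p(p(b)), p(a)))))  →  p(k(p(p(b)), p(k(p(p(b)), p(a)))))   [R3 at 1.1.1.1]
7. p(k(p(p(b)), p(k(p(p(b)), p(a)))))  →  p(p(k(p(p(b)), p(a))))   [R7 at 1]
8. p(p(k(p(p(b)), p(a))))  →  p(p(p(a)))   [R7 at 1.1]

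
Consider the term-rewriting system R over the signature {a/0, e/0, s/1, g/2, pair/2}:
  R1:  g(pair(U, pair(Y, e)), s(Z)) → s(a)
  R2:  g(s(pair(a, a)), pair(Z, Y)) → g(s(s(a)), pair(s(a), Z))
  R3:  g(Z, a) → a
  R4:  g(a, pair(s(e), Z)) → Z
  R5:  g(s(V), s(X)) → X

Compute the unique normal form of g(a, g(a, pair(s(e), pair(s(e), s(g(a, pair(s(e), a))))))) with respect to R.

s(a)

1. g(a, g(a, pair(s(e), pair(s(e), s(g(a, pair(s(e), a)))))))  →  g(a, pair(s(e), s(g(a, pair(s(e), a)))))   [R4 at 2]
2. g(a, pair(s(e), s(g(a, pair(s(e), a)))))  →  s(g(a, pair(s(e), a)))   [R4 at ε]
3. s(g(a, pair(s(e), a)))  →  s(a)   [R4 at 1]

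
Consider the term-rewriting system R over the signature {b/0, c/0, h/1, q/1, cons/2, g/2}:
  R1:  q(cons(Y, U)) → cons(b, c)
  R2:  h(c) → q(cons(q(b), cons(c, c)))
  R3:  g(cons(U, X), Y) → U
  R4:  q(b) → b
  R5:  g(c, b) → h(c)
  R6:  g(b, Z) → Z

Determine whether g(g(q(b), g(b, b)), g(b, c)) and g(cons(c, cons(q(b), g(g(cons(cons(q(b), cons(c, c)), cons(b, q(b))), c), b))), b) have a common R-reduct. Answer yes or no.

yes — NF(t₁) = c, NF(t₂) = c

Reduce t₁ = g(g(q(b), g(b, b)), g(b, c)):
1. g(g(q(b), g(b, b)), g(b, c))  →  g(g(b, g(b, b)), g(b, c))   [R4 at 1.1]
2. g(g(b, g(b, b)), g(b, c))  →  g(g(b, b), g(b, c))   [R6 at 1]
3. g(g(b, b), g(b, c))  →  g(b, g(b, c))   [R6 at 1]
4. g(b, g(b, c))  →  g(b, c)   [R6 at ε]
5. g(b, c)  →  c   [R6 at ε]

Reduce t₂ = g(cons(c, cons(q(b), g(g(cons(cons(q(b), cons(c, c)), cons(b, q(b))), c), b))), b):
1. g(cons(c, cons(q(b), g(g(cons(cons(q(b), cons(c, c)), cons(b, q(b))), c), b))), b)  →  c   [R3 at ε]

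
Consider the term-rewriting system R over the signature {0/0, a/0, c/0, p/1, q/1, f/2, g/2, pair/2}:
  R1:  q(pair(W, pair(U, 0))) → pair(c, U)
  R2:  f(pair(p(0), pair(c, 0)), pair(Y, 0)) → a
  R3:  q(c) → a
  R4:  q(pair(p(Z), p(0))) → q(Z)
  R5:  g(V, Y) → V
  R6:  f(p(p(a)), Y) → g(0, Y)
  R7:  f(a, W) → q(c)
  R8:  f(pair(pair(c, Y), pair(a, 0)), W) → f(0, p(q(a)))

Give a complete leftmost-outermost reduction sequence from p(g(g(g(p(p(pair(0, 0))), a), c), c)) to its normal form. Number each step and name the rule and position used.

1. p(g(g(g(p(p(pair(0, 0))), a), c), c))  →  p(g(g(p(p(pair(0, 0))), a), c))   [R5 at 1]
2. p(g(g(p(p(pair(0, 0))), a), c))  →  p(g(p(p(pair(0, 0))), a))   [R5 at 1]
3. p(g(p(p(pair(0, 0))), a))  →  p(p(p(pair(0, 0))))   [R5 at 1]

p(p(p(pair(0, 0))))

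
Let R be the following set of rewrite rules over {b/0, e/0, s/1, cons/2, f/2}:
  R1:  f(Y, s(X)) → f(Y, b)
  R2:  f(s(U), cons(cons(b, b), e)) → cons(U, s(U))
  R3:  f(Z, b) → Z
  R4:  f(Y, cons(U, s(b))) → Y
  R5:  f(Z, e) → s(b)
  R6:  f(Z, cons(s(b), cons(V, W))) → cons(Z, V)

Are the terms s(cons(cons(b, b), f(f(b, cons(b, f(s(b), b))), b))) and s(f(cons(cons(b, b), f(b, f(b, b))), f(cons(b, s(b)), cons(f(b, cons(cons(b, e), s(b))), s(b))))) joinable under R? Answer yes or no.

Reduce t₁ = s(cons(cons(b, b), f(f(b, cons(b, f(s(b), b))), b))):
1. s(cons(cons(b, b), f(f(b, cons(b, f(s(b), b))), b)))  →  s(cons(cons(b, b), f(b, cons(b, f(s(b), b)))))   [R3 at 1.2]
2. s(cons(cons(b, b), f(b, cons(b, f(s(b), b)))))  →  s(cons(cons(b, b), f(b, cons(b, s(b)))))   [R3 at 1.2.2.2]
3. s(cons(cons(b, b), f(b, cons(b, s(b)))))  →  s(cons(cons(b, b), b))   [R4 at 1.2]

Reduce t₂ = s(f(cons(cons(b, b), f(b, f(b, b))), f(cons(b, s(b)), cons(f(b, cons(cons(b, e), s(b))), s(b))))):
1. s(f(cons(cons(b, b), f(b, f(b, b))), f(cons(b, s(b)), cons(f(b, cons(cons(b, e), s(b))), s(b)))))  →  s(f(cons(cons(b, b), f(b, b)), f(cons(b, s(b)), cons(f(b, cons(cons(b, e), s(b))), s(b)))))   [R3 at 1.1.2.2]
2. s(f(cons(cons(b, b), f(b, b)), f(cons(b, s(b)), cons(f(b, cons(cons(b, e), s(b))), s(b)))))  →  s(f(cons(cons(b, b), b), f(cons(b, s(b)), cons(f(b, cons(cons(b, e), s(b))), s(b)))))   [R3 at 1.1.2]
3. s(f(cons(cons(b, b), b), f(cons(b, s(b)), cons(f(b, cons(cons(b, e), s(b))), s(b)))))  →  s(f(cons(cons(b, b), b), cons(b, s(b))))   [R4 at 1.2]
4. s(f(cons(cons(b, b), b), cons(b, s(b))))  →  s(cons(cons(b, b), b))   [R4 at 1]

yes — NF(t₁) = s(cons(cons(b, b), b)), NF(t₂) = s(cons(cons(b, b), b))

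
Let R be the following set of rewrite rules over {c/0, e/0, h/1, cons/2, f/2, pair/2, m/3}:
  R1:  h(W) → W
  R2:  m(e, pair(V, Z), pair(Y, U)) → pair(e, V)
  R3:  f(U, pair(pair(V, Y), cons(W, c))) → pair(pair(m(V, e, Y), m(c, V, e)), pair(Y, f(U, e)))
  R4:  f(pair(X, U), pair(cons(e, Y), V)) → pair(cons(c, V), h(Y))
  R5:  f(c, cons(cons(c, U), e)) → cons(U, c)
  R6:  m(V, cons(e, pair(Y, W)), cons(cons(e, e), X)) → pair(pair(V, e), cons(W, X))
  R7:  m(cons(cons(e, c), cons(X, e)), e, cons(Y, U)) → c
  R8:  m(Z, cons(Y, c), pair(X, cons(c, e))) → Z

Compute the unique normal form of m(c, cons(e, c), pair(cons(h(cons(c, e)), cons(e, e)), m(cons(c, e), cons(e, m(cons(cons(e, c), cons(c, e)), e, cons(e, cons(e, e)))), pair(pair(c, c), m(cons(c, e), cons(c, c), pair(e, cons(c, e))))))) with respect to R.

1. m(c, cons(e, c), pair(cons(h(cons(c, e)), cons(e, e)), m(cons(c, e), cons(e, m(cons(cons(e, c), cons(c, e)), e, cons(e, cons(e, e)))), pair(pair(c, c), m(cons(c, e), cons(c, c), pair(e, cons(c, e)))))))  →  m(c, cons(e, c), pair(cons(cons(c, e), cons(e, e)), m(cons(c, e), cons(e, m(cons(cons(e, c), cons(c, e)), e, cons(e, cons(e, e)))), pair(pair(c, c), m(cons(c, e), cons(c, c), pair(e, cons(c, e)))))))   [R1 at 3.1.1]
2. m(c, cons(e, c), pair(cons(cons(c, e), cons(e, e)), m(cons(c, e), cons(e, m(cons(cons(e, c), cons(c, e)), e, cons(e, cons(e, e)))), pair(pair(c, c), m(cons(c, e), cons(c, c), pair(e, cons(c, e)))))))  →  m(c, cons(e, c), pair(cons(cons(c, e), cons(e, e)), m(cons(c, e), cons(e, c), pair(pair(c, c), m(cons(c, e), cons(c, c), pair(e, cons(c, e)))))))   [R7 at 3.2.2.2]
3. m(c, cons(e, c), pair(cons(cons(c, e), cons(e, e)), m(cons(c, e), cons(e, c), pair(pair(c, c), m(cons(c, e), cons(c, c), pair(e, cons(c, e)))))))  →  m(c, cons(e, c), pair(cons(cons(c, e), cons(e, e)), m(cons(c, e), cons(e, c), pair(pair(c, c), cons(c, e)))))   [R8 at 3.2.3.2]
4. m(c, cons(e, c), pair(cons(cons(c, e), cons(e, e)), m(cons(c, e), cons(e, c), pair(pair(c, c), cons(c, e)))))  →  m(c, cons(e, c), pair(cons(cons(c, e), cons(e, e)), cons(c, e)))   [R8 at 3.2]
5. m(c, cons(e, c), pair(cons(cons(c, e), cons(e, e)), cons(c, e)))  →  c   [R8 at ε]

c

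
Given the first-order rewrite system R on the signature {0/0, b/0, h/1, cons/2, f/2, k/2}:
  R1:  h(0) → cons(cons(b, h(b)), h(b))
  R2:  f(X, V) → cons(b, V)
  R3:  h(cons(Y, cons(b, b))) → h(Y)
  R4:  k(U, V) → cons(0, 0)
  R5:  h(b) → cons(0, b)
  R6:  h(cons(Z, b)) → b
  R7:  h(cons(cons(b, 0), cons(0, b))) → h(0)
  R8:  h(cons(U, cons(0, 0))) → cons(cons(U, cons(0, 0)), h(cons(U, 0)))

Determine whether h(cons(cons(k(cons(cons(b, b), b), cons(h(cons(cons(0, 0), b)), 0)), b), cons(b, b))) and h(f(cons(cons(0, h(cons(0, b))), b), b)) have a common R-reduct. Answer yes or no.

yes — NF(t₁) = b, NF(t₂) = b

Reduce t₁ = h(cons(cons(k(cons(cons(b, b), b), cons(h(cons(cons(0, 0), b)), 0)), b), cons(b, b))):
1. h(cons(cons(k(cons(cons(b, b), b), cons(h(cons(cons(0, 0), b)), 0)), b), cons(b, b)))  →  h(cons(k(cons(cons(b, b), b), cons(h(cons(cons(0, 0), b)), 0)), b))   [R3 at ε]
2. h(cons(k(cons(cons(b, b), b), cons(h(cons(cons(0, 0), b)), 0)), b))  →  b   [R6 at ε]

Reduce t₂ = h(f(cons(cons(0, h(cons(0, b))), b), b)):
1. h(f(cons(cons(0, h(cons(0, b))), b), b))  →  h(cons(b, b))   [R2 at 1]
2. h(cons(b, b))  →  b   [R6 at ε]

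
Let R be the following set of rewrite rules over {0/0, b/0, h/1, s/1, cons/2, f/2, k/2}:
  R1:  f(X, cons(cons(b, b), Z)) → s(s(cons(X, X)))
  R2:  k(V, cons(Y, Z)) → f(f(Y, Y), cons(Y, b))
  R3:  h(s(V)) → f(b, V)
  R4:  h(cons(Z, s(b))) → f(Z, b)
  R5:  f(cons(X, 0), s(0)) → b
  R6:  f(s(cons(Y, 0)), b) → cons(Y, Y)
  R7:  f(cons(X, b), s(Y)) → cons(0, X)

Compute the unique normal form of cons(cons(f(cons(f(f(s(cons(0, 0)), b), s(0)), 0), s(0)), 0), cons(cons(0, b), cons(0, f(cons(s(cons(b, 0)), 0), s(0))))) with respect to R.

cons(cons(b, 0), cons(cons(0, b), cons(0, b)))

1. cons(cons(f(cons(f(f(s(cons(0, 0)), b), s(0)), 0), s(0)), 0), cons(cons(0, b), cons(0, f(cons(s(cons(b, 0)), 0), s(0)))))  →  cons(cons(b, 0), cons(cons(0, b), cons(0, f(cons(s(cons(b, 0)), 0), s(0)))))   [R5 at 1.1]
2. cons(cons(b, 0), cons(cons(0, b), cons(0, f(cons(s(cons(b, 0)), 0), s(0)))))  →  cons(cons(b, 0), cons(cons(0, b), cons(0, b)))   [R5 at 2.2.2]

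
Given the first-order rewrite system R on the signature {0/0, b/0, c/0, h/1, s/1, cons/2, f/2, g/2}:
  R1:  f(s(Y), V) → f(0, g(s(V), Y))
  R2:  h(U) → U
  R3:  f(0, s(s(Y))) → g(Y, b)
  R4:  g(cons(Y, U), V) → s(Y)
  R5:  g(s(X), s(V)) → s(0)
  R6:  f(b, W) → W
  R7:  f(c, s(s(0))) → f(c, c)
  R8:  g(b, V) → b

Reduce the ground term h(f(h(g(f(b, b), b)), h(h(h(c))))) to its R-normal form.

c

1. h(f(h(g(f(b, b), b)), h(h(h(c)))))  →  f(h(g(f(b, b), b)), h(h(h(c))))   [R2 at ε]
2. f(h(g(f(b, b), b)), h(h(h(c))))  →  f(g(f(b, b), b), h(h(h(c))))   [R2 at 1]
3. f(g(f(b, b), b), h(h(h(c))))  →  f(g(b, b), h(h(h(c))))   [R6 at 1.1]
4. f(g(b, b), h(h(h(c))))  →  f(b, h(h(h(c))))   [R8 at 1]
5. f(b, h(h(h(c))))  →  h(h(h(c)))   [R6 at ε]
6. h(h(h(c)))  →  h(h(c))   [R2 at ε]
7. h(h(c))  →  h(c)   [R2 at ε]
8. h(c)  →  c   [R2 at ε]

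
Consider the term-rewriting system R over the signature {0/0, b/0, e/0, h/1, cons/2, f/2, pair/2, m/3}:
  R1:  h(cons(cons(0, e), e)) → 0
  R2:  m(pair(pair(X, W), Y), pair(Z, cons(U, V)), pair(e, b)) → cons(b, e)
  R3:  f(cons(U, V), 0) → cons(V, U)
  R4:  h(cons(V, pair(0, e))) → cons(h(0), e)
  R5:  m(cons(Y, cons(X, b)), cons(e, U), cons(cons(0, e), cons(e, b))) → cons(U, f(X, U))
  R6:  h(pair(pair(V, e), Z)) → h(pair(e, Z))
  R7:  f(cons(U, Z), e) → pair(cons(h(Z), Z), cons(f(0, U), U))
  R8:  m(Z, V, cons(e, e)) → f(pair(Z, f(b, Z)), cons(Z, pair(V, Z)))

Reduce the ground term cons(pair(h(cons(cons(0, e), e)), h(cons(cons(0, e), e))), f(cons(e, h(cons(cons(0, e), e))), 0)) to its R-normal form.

1. cons(pair(h(cons(cons(0, e), e)), h(cons(cons(0, e), e))), f(cons(e, h(cons(cons(0, e), e))), 0))  →  cons(pair(0, h(cons(cons(0, e), e))), f(cons(e, h(cons(cons(0, e), e))), 0))   [R1 at 1.1]
2. cons(pair(0, h(cons(cons(0, e), e))), f(cons(e, h(cons(cons(0, e), e))), 0))  →  cons(pair(0, 0), f(cons(e, h(cons(cons(0, e), e))), 0))   [R1 at 1.2]
3. cons(pair(0, 0), f(cons(e, h(cons(cons(0, e), e))), 0))  →  cons(pair(0, 0), cons(h(cons(cons(0, e), e)), e))   [R3 at 2]
4. cons(pair(0, 0), cons(h(cons(cons(0, e), e)), e))  →  cons(pair(0, 0), cons(0, e))   [R1 at 2.1]

cons(pair(0, 0), cons(0, e))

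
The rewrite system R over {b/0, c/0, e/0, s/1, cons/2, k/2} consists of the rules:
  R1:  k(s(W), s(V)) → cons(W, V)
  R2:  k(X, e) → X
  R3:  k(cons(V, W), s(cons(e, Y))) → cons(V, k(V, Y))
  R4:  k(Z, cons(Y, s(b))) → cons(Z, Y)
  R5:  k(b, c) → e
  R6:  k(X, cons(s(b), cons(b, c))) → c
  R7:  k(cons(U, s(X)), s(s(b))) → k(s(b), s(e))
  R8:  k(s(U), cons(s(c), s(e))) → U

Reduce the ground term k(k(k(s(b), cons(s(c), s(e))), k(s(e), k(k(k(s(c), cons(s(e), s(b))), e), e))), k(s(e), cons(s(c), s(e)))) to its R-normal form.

b

1. k(k(k(s(b), cons(s(c), s(e))), k(s(e), k(k(k(s(c), cons(s(e), s(b))), e), e))), k(s(e), cons(s(c), s(e))))  →  k(k(b, k(s(e), k(k(k(s(c), cons(s(e), s(b))), e), e))), k(s(e), cons(s(c), s(e))))   [R8 at 1.1]
2. k(k(b, k(s(e), k(k(k(s(c), cons(s(e), s(b))), e), e))), k(s(e), cons(s(c), s(e))))  →  k(k(b, k(s(e), k(k(s(c), cons(s(e), s(b))), e))), k(s(e), cons(s(c), s(e))))   [R2 at 1.2.2]
3. k(k(b, k(s(e), k(k(s(c), cons(s(e), s(b))), e))), k(s(e), cons(s(c), s(e))))  →  k(k(b, k(s(e), k(s(c), cons(s(e), s(b))))), k(s(e), cons(s(c), s(e))))   [R2 at 1.2.2]
4. k(k(b, k(s(e), k(s(c), cons(s(e), s(b))))), k(s(e), cons(s(c), s(e))))  →  k(k(b, k(s(e), cons(s(c), s(e)))), k(s(e), cons(s(c), s(e))))   [R4 at 1.2.2]
5. k(k(b, k(s(e), cons(s(c), s(e)))), k(s(e), cons(s(c), s(e))))  →  k(k(b, e), k(s(e), cons(s(c), s(e))))   [R8 at 1.2]
6. k(k(b, e), k(s(e), cons(s(c), s(e))))  →  k(b, k(s(e), cons(s(c), s(e))))   [R2 at 1]
7. k(b, k(s(e), cons(s(c), s(e))))  →  k(b, e)   [R8 at 2]
8. k(b, e)  →  b   [R2 at ε]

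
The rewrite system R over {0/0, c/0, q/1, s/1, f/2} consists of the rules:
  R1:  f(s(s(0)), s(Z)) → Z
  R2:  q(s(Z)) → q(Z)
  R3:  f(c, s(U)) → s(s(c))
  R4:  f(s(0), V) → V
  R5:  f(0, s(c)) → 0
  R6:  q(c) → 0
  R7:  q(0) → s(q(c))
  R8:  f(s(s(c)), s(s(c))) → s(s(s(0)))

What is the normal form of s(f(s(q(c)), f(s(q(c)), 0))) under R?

1. s(f(s(q(c)), f(s(q(c)), 0)))  →  s(f(s(0), f(s(q(c)), 0)))   [R6 at 1.1.1]
2. s(f(s(0), f(s(q(c)), 0)))  →  s(f(s(q(c)), 0))   [R4 at 1]
3. s(f(s(q(c)), 0))  →  s(f(s(0), 0))   [R6 at 1.1.1]
4. s(f(s(0), 0))  →  s(0)   [R4 at 1]

s(0)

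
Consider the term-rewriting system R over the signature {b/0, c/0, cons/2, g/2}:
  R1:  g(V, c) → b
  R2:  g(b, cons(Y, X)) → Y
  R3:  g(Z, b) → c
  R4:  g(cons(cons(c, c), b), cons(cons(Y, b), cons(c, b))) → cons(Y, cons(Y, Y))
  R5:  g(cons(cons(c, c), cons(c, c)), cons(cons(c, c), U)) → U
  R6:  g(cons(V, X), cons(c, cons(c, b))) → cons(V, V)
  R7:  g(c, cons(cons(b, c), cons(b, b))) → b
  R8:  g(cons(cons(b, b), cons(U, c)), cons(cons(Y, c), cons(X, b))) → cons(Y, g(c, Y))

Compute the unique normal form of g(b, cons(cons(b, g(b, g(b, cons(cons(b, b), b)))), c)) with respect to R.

cons(b, b)

1. g(b, cons(cons(b, g(b, g(b, cons(cons(b, b), b)))), c))  →  cons(b, g(b, g(b, cons(cons(b, b), b))))   [R2 at ε]
2. cons(b, g(b, g(b, cons(cons(b, b), b))))  →  cons(b, g(b, cons(b, b)))   [R2 at 2.2]
3. cons(b, g(b, cons(b, b)))  →  cons(b, b)   [R2 at 2]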